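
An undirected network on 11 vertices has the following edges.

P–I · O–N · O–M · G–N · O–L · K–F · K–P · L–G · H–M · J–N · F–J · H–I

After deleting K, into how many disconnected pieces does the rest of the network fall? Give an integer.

K's neighbors (F and P) remain reachable from one another through other ties, so the rest of the network stays in one piece.

1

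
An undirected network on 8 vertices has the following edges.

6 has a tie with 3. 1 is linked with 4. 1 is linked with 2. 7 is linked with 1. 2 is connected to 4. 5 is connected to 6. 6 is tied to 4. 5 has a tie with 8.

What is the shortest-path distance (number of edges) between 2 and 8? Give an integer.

One shortest route is 2 – 4 – 6 – 5 – 8, which uses 4 edges, and at distance 3 from 2 we only reach {3, 5}, which does not include 8. So d(2,8) = 4.

4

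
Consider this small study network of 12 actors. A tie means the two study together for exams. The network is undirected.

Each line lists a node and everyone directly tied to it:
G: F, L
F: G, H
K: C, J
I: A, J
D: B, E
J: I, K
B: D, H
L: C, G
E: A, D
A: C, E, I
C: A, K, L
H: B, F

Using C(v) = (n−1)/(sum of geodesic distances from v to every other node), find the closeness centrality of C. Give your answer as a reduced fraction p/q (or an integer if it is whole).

Distances from C: A:1, B:4, D:3, E:2, F:3, G:2, H:4, I:2, J:2, K:1, L:1. Sum = 25.
n = 12, so closeness = 11/25.

11/25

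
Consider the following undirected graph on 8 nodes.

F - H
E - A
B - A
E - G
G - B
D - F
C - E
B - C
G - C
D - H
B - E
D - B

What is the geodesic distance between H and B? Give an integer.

One shortest route is H – D – B, which uses 2 edges, and H and B are not directly tied, so nothing shorter exists. So d(H,B) = 2.

2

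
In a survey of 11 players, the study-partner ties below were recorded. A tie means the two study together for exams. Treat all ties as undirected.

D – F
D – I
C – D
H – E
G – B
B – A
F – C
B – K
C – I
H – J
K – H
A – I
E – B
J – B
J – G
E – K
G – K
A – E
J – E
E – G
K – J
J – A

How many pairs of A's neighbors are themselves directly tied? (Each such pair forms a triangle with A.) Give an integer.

A's neighbors: B, E, I, and J.
Neighbor pairs that are themselves tied: A–B–E; A–B–J; A–E–J. Each forms one triangle with A, for 3 in total.

3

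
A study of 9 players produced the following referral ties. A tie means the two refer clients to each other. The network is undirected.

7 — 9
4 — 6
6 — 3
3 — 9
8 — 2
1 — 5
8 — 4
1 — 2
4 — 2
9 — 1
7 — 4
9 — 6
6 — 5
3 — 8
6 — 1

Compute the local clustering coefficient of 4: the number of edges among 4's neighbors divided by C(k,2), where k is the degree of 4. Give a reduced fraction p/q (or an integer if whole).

1/6

4's neighbors: 2, 6, 7, and 8 (k = 4).
Possible neighbor pairs: C(4,2) = 6. Edges among them: 2–8 → e = 1.
Clustering(4) = 1/6.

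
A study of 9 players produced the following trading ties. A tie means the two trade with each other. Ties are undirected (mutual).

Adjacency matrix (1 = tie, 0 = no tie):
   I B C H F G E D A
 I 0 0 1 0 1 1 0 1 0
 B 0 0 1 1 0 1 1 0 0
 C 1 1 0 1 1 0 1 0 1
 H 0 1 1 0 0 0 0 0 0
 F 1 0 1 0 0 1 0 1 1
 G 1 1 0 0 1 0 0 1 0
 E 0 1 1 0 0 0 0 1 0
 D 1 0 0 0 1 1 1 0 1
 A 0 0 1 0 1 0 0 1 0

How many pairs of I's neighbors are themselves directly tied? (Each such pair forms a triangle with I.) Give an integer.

I's neighbors: C, D, F, and G.
Neighbor pairs that are themselves tied: I–C–F; I–D–F; I–D–G; I–F–G. Each forms one triangle with I, for 4 in total.

4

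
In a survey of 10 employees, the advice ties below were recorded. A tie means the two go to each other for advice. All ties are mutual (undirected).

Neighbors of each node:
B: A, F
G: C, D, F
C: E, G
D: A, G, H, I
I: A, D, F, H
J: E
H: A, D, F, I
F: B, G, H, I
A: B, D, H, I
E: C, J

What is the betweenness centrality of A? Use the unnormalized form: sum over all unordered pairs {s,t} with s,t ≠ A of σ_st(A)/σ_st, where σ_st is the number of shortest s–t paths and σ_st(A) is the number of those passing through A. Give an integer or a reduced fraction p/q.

2

Pairs whose geodesics pass through A — B–I: 1/2; B–D: 1; B–H: 1/2.
All other pairs contribute 0.
Summing the contributions gives betweenness(A) = 2.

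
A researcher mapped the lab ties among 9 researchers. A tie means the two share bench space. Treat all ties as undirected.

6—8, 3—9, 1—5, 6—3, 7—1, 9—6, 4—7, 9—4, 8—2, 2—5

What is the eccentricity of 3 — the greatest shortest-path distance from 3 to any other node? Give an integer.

Distances from 3: 1:4, 2:3, 4:2, 5:4, 6:1, 7:3, 8:2, 9:1.
The largest is 4 (to 1 and 5), so the eccentricity of 3 is 4.

4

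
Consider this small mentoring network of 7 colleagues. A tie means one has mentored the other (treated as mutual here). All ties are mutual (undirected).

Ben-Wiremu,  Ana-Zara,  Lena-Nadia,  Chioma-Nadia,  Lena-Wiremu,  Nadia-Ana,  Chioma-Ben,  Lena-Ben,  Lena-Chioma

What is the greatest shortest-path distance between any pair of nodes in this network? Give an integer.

Eccentricity of each node (its greatest distance to any other): Ana:3, Ben:4, Chioma:3, Lena:3, Nadia:2, Wiremu:4, Zara:4.
The maximum eccentricity is 4, realized for instance by the pair Ben–Zara via Ben – Chioma – Nadia – Ana – Zara. So the diameter is 4.

4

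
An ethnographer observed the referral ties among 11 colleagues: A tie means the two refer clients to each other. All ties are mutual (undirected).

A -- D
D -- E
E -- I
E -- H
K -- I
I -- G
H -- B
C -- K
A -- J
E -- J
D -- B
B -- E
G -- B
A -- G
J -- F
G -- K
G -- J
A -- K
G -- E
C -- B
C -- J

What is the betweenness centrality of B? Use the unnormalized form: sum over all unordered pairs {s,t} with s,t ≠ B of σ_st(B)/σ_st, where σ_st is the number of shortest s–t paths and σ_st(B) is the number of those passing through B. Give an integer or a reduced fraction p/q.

Pairs whose geodesics pass through B — D–G: 1/3; D–C: 1; D–H: 1/2; A–H: 2/5; K–H: 2/4; E–C: 1/2; G–C: 1/3; G–H: 1/2; C–H: 1.
All other pairs contribute 0.
Summing the contributions gives betweenness(B) = 76/15.

76/15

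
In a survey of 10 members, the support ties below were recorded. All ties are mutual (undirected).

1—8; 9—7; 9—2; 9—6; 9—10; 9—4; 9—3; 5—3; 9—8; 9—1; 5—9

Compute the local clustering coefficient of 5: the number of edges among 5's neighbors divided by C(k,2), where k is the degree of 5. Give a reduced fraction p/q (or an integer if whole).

5's neighbors: 3 and 9 (k = 2).
Possible neighbor pairs: C(2,2) = 1. Edges among them: 3–9 → e = 1.
Clustering(5) = 1/1.

1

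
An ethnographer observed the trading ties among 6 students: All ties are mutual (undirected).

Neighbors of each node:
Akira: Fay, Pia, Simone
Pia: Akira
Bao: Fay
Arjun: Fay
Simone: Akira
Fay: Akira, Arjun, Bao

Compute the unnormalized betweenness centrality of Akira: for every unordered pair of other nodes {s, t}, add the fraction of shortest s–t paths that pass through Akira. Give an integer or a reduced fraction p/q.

7

Pairs whose geodesics pass through Akira — Bao–Pia: 1; Bao–Simone: 1; Arjun–Pia: 1; Arjun–Simone: 1; Pia–Simone: 1; Pia–Fay: 1; Simone–Fay: 1.
All other pairs contribute 0.
Summing the contributions gives betweenness(Akira) = 7.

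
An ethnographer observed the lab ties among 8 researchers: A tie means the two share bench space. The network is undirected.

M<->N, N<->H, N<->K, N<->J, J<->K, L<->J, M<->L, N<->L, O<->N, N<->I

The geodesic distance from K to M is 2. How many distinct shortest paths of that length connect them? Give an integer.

The shortest distance is 2, and the only length-2 path is K–N–M. So there is exactly 1 shortest path.

1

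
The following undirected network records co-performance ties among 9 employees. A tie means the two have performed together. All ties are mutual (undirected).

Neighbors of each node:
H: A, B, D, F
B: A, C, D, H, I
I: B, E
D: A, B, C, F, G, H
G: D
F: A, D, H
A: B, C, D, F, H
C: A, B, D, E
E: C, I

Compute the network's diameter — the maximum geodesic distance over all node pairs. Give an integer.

3

Eccentricity of each node (its greatest distance to any other): A:2, B:2, C:2, D:2, E:3, F:3, G:3, H:3, I:3.
The maximum eccentricity is 3, realized for instance by the pair E–H via E – I – B – H. So the diameter is 3.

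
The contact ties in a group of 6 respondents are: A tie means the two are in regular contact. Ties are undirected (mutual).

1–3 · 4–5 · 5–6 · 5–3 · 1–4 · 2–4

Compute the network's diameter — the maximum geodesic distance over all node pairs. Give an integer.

Eccentricity of each node (its greatest distance to any other): 1:3, 2:3, 3:3, 4:2, 5:2, 6:3.
The maximum eccentricity is 3, realized for instance by the pair 3–2 via 3 – 5 – 4 – 2. So the diameter is 3.

3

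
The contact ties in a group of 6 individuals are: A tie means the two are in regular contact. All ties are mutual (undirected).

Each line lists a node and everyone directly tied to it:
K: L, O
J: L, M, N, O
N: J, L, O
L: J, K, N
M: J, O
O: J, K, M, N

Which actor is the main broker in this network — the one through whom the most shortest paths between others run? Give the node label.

O

Unnormalized betweenness of each node: J:11/6, K:1/3, L:1, M:0, N:1/3, O:5/2.
O has the largest value, 5/2, making it the main broker — the node through which the most shortest paths run.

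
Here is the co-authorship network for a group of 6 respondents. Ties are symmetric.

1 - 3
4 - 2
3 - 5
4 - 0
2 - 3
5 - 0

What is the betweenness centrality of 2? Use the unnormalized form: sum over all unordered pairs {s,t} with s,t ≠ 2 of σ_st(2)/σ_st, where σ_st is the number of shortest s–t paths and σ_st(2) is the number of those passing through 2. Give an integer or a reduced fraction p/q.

Pairs whose geodesics pass through 2 — 4–1: 1; 4–3: 1.
All other pairs contribute 0.
Summing the contributions gives betweenness(2) = 2.

2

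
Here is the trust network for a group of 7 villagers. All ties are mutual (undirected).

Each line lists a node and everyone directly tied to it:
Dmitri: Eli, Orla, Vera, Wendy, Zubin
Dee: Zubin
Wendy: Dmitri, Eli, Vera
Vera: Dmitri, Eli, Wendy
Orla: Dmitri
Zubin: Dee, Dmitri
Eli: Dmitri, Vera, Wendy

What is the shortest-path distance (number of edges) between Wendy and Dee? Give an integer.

One shortest route is Wendy – Dmitri – Zubin – Dee, which uses 3 edges, and at distance 2 from Wendy we only reach {Orla, Zubin}, which does not include Dee. So d(Wendy,Dee) = 3.

3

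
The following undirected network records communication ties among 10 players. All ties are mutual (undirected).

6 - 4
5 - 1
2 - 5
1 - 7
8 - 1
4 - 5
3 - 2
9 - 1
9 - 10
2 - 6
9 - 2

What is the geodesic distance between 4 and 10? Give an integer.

One shortest route is 4 – 5 – 1 – 9 – 10, which uses 4 edges, and at distance 3 from 4 we only reach {3, 7, 8, 9}, which does not include 10. So d(4,10) = 4.

4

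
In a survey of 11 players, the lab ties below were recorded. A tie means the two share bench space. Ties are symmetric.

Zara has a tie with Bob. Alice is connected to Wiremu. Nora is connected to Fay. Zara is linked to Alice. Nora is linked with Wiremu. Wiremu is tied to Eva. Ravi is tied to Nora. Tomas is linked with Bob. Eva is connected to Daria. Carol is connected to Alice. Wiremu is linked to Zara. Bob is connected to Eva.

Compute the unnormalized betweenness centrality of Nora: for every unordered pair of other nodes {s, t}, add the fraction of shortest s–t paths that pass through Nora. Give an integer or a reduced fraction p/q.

17

Pairs whose geodesics pass through Nora — Eva–Ravi: 1; Eva–Fay: 1; Ravi–Zara: 1; Ravi–Daria: 1; Ravi–Bob: 2/2; Ravi–Alice: 1; Ravi–Fay: 1; Ravi–Carol: 1; Ravi–Wiremu: 1; Ravi–Tomas: 2/2; Zara–Fay: 1; Daria–Fay: 1; Bob–Fay: 2/2; Alice–Fay: 1 … (+3 more pairs).
All other pairs contribute 0.
Summing the contributions gives betweenness(Nora) = 17.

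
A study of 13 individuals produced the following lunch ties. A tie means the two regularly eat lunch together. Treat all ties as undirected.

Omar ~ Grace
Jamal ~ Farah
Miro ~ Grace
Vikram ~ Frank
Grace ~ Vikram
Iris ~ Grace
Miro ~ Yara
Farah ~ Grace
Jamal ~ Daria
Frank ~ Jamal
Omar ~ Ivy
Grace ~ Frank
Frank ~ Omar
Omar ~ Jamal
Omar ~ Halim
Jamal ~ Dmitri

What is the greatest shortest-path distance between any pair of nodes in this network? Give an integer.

5

Eccentricity of each node (its greatest distance to any other): Daria:5, Dmitri:5, Farah:3, Frank:3, Grace:3, Halim:4, Iris:4, Ivy:4, Jamal:4, Miro:4, Omar:3, Vikram:3, Yara:5.
The maximum eccentricity is 5, realized for instance by the pair Daria–Yara via Daria – Jamal – Frank – Grace – Miro – Yara. So the diameter is 5.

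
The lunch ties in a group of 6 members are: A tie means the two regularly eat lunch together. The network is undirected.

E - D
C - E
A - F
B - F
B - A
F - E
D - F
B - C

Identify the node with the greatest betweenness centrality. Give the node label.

F

Unnormalized betweenness of each node: A:0, B:3/2, C:1/2, D:0, E:3/2, F:7/2.
F has the largest value, 7/2, making it the main broker — the node through which the most shortest paths run.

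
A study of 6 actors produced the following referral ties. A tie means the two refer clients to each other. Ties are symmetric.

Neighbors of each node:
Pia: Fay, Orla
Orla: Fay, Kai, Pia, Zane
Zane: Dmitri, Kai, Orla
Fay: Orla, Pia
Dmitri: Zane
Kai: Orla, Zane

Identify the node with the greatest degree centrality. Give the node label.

Degrees — Dmitri:1, Fay:2, Kai:2, Orla:4, Pia:2, Zane:3.
The maximum is 4, attained only by Orla.

Orla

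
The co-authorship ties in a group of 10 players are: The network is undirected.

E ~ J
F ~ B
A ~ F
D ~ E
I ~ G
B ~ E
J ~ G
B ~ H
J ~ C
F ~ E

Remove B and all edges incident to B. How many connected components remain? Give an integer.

Without B, the remaining ties split the others into: {A, C, D, E, F, G, I, J}; {H}.
That's 2 separate components.

2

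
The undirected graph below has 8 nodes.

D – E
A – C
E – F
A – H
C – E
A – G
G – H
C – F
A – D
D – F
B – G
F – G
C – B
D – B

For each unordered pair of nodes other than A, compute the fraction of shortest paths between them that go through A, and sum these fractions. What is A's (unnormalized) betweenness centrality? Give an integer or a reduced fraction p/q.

Pairs whose geodesics pass through A — D–G: 1/3; D–C: 1/4; D–H: 1; G–C: 1/3; E–H: 2/3; C–H: 1.
All other pairs contribute 0.
Summing the contributions gives betweenness(A) = 43/12.

43/12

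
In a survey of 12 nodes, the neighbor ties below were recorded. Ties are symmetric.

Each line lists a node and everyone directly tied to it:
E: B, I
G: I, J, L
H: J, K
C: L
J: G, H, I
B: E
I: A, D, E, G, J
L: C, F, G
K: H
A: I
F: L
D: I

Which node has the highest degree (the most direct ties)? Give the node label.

I

Degrees — A:1, B:1, C:1, D:1, E:2, F:1, G:3, H:2, I:5, J:3, K:1, L:3.
The maximum is 5, attained only by I.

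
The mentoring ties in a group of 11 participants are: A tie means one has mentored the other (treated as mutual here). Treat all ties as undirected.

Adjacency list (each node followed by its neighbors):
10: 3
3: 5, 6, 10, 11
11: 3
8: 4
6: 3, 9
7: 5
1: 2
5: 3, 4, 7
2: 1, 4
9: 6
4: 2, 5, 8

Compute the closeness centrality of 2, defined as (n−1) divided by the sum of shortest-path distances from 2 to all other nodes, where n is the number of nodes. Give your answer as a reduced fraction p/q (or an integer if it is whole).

Distances from 2: 1:1, 3:3, 4:1, 5:2, 6:4, 7:3, 8:2, 9:5, 10:4, 11:4. Sum = 29.
n = 11, so closeness = 10/29.

10/29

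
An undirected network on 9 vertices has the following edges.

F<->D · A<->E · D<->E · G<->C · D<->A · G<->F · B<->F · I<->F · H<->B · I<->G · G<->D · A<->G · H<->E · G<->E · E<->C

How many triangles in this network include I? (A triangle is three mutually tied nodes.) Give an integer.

1

I's neighbors: F and G.
Neighbor pairs that are themselves tied: I–F–G. Each forms one triangle with I, for 1 in total.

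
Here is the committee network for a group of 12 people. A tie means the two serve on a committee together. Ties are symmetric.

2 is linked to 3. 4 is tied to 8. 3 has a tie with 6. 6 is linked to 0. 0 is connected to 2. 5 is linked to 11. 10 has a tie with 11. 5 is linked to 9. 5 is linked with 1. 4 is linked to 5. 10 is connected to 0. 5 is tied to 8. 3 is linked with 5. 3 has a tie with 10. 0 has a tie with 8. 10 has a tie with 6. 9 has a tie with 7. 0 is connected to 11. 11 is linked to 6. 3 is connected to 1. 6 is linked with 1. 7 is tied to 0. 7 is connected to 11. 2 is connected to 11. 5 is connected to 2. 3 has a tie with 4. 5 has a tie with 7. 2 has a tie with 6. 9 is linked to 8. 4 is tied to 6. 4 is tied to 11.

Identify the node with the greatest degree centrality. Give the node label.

5

Degrees — 0:6, 1:3, 2:5, 3:6, 4:5, 5:8, 6:7, 7:4, 8:4, 9:3, 10:4, 11:7.
The maximum is 8, attained only by 5.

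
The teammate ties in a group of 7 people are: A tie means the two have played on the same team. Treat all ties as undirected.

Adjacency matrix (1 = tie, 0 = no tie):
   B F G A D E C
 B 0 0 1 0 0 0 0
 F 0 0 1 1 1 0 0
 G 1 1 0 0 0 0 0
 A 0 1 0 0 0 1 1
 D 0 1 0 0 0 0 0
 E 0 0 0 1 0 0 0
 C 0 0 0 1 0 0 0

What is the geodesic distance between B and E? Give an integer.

One shortest route is B – G – F – A – E, which uses 4 edges, and at distance 3 from B we only reach {A, D}, which does not include E. So d(B,E) = 4.

4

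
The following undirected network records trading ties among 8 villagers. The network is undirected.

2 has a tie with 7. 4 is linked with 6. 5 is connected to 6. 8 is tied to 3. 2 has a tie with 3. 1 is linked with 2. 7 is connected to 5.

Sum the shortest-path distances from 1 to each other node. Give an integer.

Distances from 1: 2:1, 3:2, 4:5, 5:3, 6:4, 7:2, 8:3.
Sum = 1 + 2 + 5 + 3 + 4 + 2 + 3 = 20.

20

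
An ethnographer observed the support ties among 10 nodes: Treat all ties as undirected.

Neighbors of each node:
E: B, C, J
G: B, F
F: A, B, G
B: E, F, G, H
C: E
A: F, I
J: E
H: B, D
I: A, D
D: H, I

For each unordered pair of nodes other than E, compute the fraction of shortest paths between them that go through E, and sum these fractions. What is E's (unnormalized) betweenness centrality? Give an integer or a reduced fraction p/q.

Pairs whose geodesics pass through E — J–G: 1; J–C: 1; J–A: 1; J–D: 1; J–I: 2/2; J–F: 1; J–B: 1; J–H: 1; G–C: 1; C–A: 1; C–D: 1; C–I: 2/2; C–F: 1; C–B: 1 … (+1 more pairs).
All other pairs contribute 0.
Summing the contributions gives betweenness(E) = 15.

15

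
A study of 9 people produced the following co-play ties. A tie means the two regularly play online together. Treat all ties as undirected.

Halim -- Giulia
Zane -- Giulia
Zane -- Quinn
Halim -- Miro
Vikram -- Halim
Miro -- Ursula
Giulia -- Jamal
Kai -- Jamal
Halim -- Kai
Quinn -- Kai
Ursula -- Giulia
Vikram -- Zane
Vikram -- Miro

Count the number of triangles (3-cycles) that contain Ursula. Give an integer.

Ursula's neighbors are Giulia and Miro, but none of them are tied to each other, so no triangle contains Ursula.

0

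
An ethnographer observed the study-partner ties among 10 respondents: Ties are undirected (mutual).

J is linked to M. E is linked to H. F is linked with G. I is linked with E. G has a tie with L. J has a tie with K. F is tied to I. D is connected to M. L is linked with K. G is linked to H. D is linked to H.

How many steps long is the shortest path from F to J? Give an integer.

One shortest route is F – G – L – K – J, which uses 4 edges, and at distance 3 from F we only reach {D, K}, which does not include J. So d(F,J) = 4.

4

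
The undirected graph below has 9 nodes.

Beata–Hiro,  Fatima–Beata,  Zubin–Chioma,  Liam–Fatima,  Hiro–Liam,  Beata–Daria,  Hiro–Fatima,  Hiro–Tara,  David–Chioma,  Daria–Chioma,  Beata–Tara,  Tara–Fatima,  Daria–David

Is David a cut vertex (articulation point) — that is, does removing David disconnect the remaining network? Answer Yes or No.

Even without David, every remaining node can still reach every other (the residual graph is connected), so David is not a cut vertex.

No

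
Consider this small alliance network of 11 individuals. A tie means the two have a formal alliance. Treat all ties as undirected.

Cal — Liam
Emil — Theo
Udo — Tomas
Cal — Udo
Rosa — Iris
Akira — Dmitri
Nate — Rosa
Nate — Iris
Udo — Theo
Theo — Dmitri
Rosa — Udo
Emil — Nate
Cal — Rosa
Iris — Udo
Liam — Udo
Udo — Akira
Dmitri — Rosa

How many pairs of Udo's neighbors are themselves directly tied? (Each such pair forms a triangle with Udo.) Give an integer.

3

Udo's neighbors: Akira, Cal, Iris, Liam, Rosa, Theo, and Tomas.
Neighbor pairs that are themselves tied: Udo–Cal–Liam; Udo–Cal–Rosa; Udo–Iris–Rosa. Each forms one triangle with Udo, for 3 in total.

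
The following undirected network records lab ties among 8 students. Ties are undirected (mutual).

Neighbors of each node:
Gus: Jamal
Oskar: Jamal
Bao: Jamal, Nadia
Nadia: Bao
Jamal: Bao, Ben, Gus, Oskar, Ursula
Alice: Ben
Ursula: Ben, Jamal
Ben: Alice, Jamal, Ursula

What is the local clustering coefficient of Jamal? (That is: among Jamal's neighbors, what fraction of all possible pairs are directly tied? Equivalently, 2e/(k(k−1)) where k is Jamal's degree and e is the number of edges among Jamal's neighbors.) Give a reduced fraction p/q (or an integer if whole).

Jamal's neighbors: Bao, Ben, Gus, Oskar, and Ursula (k = 5).
Possible neighbor pairs: C(5,2) = 10. Edges among them: Ben–Ursula → e = 1.
Clustering(Jamal) = 1/10.

1/10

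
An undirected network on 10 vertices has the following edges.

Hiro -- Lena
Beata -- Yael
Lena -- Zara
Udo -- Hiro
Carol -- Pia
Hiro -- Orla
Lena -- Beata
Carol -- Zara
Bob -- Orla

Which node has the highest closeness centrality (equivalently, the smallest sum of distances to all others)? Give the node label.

Lena

Farness (sum of distances to all others) for each node — Beata:23, Bob:33, Carol:27, Hiro:19, Lena:17, Orla:25, Pia:35, Udo:27, Yael:31, Zara:21.
The smallest farness is 17, for Lena, so Lena has the highest closeness.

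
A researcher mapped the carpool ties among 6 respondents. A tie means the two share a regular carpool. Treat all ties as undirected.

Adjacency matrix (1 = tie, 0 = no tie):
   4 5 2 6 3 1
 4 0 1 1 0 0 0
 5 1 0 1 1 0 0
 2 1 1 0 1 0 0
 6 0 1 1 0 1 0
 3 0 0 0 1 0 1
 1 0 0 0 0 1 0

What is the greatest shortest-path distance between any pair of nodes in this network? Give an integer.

Eccentricity of each node (its greatest distance to any other): 1:4, 2:3, 3:3, 4:4, 5:3, 6:2.
The maximum eccentricity is 4, realized for instance by the pair 4–1 via 4 – 5 – 6 – 3 – 1. So the diameter is 4.

4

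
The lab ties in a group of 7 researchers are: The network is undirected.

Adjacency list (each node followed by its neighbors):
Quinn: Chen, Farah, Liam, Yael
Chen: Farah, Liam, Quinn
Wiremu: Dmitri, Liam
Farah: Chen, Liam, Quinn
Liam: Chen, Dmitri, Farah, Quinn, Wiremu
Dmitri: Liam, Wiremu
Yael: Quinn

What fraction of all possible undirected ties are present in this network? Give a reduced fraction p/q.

There are 10 edges and 7 nodes, so the maximum possible is C(7,2) = 21.
Density = 10/21.

10/21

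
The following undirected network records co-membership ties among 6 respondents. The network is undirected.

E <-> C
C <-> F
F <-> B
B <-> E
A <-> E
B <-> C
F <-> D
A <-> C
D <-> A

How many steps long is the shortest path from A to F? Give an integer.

2

One shortest route is A – C – F, which uses 2 edges, and A and F are not directly tied, so nothing shorter exists. So d(A,F) = 2.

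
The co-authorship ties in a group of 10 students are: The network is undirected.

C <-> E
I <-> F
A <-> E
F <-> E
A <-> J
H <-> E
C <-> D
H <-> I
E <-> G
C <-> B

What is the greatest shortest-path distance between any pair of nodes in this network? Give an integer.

4

Eccentricity of each node (its greatest distance to any other): A:3, B:4, C:3, D:4, E:2, F:3, G:3, H:3, I:4, J:4.
The maximum eccentricity is 4, realized for instance by the pair D–I via D – C – E – F – I. So the diameter is 4.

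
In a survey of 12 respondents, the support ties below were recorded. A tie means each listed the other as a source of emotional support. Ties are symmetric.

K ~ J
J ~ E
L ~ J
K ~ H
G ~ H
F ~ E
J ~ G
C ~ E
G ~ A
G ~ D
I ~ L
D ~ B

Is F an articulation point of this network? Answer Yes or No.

No

Even without F, every remaining node can still reach every other (the residual graph is connected), so F is not a cut vertex.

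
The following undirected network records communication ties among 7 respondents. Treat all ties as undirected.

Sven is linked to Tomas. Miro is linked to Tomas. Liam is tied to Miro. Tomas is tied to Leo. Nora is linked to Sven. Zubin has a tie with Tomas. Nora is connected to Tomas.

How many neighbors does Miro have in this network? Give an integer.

2

Miro is directly tied to Liam and Tomas. That is 2 neighbors, so the degree of Miro is 2.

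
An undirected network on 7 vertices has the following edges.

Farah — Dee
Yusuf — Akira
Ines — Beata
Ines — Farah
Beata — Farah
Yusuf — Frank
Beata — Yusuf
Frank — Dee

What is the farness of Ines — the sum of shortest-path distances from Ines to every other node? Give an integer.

12

Distances from Ines: Akira:3, Beata:1, Dee:2, Farah:1, Frank:3, Yusuf:2.
Sum = 3 + 1 + 2 + 1 + 3 + 2 = 12.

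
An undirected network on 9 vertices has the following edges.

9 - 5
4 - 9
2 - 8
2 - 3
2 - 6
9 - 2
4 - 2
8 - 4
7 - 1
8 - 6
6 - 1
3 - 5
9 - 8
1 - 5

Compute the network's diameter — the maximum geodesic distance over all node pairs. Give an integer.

Eccentricity of each node (its greatest distance to any other): 1:3, 2:3, 3:3, 4:4, 5:2, 6:2, 7:4, 8:3, 9:3.
The maximum eccentricity is 4, realized for instance by the pair 7–4 via 7 – 1 – 5 – 9 – 4. So the diameter is 4.

4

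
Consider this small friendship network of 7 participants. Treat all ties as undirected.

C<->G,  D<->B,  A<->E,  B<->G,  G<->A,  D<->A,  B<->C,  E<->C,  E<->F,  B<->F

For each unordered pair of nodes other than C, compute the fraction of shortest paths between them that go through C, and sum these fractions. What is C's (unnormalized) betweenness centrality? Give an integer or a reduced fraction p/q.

Pairs whose geodesics pass through C — E–G: 1/2; E–B: 1/2.
All other pairs contribute 0.
Summing the contributions gives betweenness(C) = 1.

1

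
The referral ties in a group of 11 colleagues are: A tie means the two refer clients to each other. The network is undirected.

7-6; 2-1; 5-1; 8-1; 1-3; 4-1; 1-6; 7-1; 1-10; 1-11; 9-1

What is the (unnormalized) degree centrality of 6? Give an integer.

6 is directly tied to 1 and 7. That is 2 neighbors, so the degree of 6 is 2.

2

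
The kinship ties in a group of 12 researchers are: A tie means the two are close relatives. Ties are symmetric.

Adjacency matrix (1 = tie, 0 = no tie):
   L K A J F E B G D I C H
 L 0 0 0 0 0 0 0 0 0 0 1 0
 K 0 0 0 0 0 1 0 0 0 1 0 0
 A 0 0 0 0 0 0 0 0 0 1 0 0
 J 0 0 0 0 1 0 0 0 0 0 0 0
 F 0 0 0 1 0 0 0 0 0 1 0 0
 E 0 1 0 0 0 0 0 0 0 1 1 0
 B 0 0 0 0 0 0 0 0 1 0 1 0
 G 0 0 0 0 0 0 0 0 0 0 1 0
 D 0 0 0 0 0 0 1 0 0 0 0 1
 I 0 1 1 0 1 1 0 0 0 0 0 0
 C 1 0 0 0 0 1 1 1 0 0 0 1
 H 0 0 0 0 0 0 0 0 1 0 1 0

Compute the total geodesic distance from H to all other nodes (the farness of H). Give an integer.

Distances from H: A:4, B:2, C:1, D:1, E:2, F:4, G:2, I:3, J:5, K:3, L:2.
Sum = 4 + 2 + 1 + 1 + 2 + 4 + 2 + 3 + 5 + 3 + 2 = 29.

29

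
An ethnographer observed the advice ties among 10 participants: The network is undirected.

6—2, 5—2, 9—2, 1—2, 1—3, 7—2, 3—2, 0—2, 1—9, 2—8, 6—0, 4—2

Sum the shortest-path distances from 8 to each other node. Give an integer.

17

Distances from 8: 0:2, 1:2, 2:1, 3:2, 4:2, 5:2, 6:2, 7:2, 9:2.
Sum = 2 + 2 + 1 + 2 + 2 + 2 + 2 + 2 + 2 = 17.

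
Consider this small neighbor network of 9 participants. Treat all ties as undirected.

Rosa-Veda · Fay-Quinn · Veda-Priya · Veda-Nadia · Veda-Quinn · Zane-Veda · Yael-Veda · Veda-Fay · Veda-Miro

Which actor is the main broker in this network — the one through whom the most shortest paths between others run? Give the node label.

Veda

Unnormalized betweenness of each node: Fay:0, Miro:0, Nadia:0, Priya:0, Quinn:0, Rosa:0, Veda:27, Yael:0, Zane:0.
Veda has the largest value, 27, making it the main broker — the node through which the most shortest paths run.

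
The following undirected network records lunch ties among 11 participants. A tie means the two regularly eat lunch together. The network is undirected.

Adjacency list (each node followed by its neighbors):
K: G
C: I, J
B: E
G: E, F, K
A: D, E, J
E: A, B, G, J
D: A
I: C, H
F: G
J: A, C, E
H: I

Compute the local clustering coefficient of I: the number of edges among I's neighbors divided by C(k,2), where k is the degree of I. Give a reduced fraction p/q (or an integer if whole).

I's neighbors: C and H (k = 2).
Possible neighbor pairs: C(2,2) = 1. Edges among them: none → e = 0.
Clustering(I) = 0/1.

0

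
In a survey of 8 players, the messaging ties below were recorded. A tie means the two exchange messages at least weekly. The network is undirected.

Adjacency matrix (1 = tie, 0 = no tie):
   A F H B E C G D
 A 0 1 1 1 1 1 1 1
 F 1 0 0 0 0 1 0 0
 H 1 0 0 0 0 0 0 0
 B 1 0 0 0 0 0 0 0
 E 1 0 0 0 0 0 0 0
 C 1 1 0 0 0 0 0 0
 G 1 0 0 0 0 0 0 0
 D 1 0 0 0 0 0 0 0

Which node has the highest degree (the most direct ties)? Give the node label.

Degrees — A:7, B:1, C:2, D:1, E:1, F:2, G:1, H:1.
The maximum is 7, attained only by A.

A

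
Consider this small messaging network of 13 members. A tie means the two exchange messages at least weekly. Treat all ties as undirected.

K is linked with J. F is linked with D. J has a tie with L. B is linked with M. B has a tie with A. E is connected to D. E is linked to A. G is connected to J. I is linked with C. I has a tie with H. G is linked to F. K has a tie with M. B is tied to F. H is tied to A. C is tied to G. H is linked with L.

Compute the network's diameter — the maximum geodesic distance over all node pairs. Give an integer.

4

Eccentricity of each node (its greatest distance to any other): A:3, B:3, C:4, D:4, E:4, F:3, G:3, H:3, I:4, J:4, K:4, L:4, M:4.
The maximum eccentricity is 4, realized for instance by the pair L–D via L – J – G – F – D. So the diameter is 4.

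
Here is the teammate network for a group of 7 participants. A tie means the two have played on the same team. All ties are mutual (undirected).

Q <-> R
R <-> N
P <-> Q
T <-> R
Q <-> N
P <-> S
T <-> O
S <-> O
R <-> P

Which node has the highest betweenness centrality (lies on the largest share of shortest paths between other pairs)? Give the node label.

R

Unnormalized betweenness of each node: N:0, O:1, P:7/2, Q:1, R:11/2, S:3/2, T:5/2.
R has the largest value, 11/2, making it the main broker — the node through which the most shortest paths run.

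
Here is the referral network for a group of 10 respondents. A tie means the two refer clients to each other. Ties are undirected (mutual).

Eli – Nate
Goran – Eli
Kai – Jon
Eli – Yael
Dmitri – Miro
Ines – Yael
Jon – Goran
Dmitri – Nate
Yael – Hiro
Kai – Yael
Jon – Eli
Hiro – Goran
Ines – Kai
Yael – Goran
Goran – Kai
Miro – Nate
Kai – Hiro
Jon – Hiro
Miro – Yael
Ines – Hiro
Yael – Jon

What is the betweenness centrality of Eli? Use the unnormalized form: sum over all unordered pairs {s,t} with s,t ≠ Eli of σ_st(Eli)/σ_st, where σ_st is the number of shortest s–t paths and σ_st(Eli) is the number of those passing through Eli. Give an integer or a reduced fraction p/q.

Pairs whose geodesics pass through Eli — Ines–Nate: 1/2; Kai–Nate: 3/4; Hiro–Nate: 3/4; Goran–Dmitri: 1/2; Goran–Nate: 1; Yael–Nate: 1/2; Jon–Dmitri: 1/2; Jon–Nate: 1.
All other pairs contribute 0.
Summing the contributions gives betweenness(Eli) = 11/2.

11/2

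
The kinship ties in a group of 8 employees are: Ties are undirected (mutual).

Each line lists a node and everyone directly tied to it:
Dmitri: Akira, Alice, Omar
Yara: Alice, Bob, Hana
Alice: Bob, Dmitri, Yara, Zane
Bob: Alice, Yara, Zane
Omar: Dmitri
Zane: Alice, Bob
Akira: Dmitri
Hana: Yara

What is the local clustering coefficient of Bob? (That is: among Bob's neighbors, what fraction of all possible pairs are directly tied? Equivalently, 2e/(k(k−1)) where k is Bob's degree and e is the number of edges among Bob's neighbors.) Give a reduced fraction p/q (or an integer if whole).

2/3

Bob's neighbors: Alice, Yara, and Zane (k = 3).
Possible neighbor pairs: C(3,2) = 3. Edges among them: Alice–Yara, Alice–Zane → e = 2.
Clustering(Bob) = 2/3.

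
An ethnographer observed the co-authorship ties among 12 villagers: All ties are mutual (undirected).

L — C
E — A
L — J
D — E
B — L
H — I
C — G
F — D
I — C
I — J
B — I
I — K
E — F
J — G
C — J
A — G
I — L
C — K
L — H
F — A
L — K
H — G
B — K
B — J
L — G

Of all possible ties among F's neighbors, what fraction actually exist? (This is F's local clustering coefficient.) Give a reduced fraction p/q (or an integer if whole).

2/3

F's neighbors: A, D, and E (k = 3).
Possible neighbor pairs: C(3,2) = 3. Edges among them: A–E, D–E → e = 2.
Clustering(F) = 2/3.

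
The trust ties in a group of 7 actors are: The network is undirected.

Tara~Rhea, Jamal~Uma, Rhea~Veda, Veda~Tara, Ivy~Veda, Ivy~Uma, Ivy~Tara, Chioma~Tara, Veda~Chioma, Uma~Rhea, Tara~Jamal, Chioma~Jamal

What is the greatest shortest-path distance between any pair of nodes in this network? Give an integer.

2

Eccentricity of each node (its greatest distance to any other): Chioma:2, Ivy:2, Jamal:2, Rhea:2, Tara:2, Uma:2, Veda:2.
The maximum eccentricity is 2, realized for instance by the pair Jamal–Ivy via Jamal – Tara – Ivy. So the diameter is 2.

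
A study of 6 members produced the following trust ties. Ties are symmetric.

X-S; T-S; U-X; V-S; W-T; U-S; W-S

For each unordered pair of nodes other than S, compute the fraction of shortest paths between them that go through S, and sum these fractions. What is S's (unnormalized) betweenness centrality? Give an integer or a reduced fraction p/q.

8

Pairs whose geodesics pass through S — T–U: 1; T–X: 1; T–V: 1; U–W: 1; U–V: 1; X–W: 1; X–V: 1; W–V: 1.
All other pairs contribute 0.
Summing the contributions gives betweenness(S) = 8.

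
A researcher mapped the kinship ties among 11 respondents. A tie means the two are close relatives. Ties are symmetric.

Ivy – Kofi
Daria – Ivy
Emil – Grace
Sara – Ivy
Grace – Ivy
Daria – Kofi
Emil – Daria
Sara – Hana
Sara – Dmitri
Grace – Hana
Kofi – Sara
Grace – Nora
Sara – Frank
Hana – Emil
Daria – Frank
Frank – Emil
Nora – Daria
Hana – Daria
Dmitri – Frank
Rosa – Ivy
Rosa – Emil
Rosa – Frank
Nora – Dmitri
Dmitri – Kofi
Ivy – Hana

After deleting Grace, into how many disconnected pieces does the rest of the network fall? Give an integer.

Grace's neighbors (Emil, Hana, Ivy, and Nora) remain reachable from one another through other ties, so the rest of the network stays in one piece.

1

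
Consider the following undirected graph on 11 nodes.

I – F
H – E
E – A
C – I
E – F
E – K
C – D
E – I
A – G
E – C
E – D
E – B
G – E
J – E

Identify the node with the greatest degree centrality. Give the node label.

E

Degrees — A:2, B:1, C:3, D:2, E:10, F:2, G:2, H:1, I:3, J:1, K:1.
The maximum is 10, attained only by E.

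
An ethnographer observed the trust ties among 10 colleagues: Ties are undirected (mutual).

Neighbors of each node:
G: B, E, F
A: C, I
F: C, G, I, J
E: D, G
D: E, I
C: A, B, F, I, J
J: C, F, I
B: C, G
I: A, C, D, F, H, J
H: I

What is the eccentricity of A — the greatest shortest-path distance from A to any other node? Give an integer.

3

Distances from A: B:2, C:1, D:2, E:3, F:2, G:3, H:2, I:1, J:2.
The largest is 3 (to G and E), so the eccentricity of A is 3.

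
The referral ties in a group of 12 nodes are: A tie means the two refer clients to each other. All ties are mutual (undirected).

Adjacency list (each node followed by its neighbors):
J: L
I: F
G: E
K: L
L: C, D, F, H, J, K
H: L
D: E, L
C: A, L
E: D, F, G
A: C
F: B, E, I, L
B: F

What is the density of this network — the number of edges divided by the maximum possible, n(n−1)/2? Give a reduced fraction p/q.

There are 12 edges and 12 nodes, so the maximum possible is C(12,2) = 66.
Density = 12/66 = 2/11.

2/11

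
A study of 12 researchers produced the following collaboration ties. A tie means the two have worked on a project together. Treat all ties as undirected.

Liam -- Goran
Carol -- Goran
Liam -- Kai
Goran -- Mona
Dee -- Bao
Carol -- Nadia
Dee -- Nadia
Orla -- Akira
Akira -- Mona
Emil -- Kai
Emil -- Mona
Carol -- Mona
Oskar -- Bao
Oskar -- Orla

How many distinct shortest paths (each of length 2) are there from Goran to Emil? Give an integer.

The shortest distance is 2, and the only length-2 path is Goran–Mona–Emil. So there is exactly 1 shortest path.

1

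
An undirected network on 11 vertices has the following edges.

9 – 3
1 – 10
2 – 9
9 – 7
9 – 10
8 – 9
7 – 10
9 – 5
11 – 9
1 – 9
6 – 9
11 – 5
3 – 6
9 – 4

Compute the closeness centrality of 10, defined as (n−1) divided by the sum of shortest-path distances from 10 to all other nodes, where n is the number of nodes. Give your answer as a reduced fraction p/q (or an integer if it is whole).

Distances from 10: 1:1, 2:2, 3:2, 4:2, 5:2, 6:2, 7:1, 8:2, 9:1, 11:2. Sum = 17.
n = 11, so closeness = 10/17.

10/17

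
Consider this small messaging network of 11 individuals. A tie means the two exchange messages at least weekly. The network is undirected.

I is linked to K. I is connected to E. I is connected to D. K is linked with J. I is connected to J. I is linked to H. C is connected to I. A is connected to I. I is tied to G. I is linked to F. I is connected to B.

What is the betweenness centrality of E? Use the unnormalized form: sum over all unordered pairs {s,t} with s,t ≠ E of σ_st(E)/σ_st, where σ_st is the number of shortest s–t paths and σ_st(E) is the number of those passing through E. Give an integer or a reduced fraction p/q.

No shortest path between any pair of other nodes passes through E.
Summing the contributions gives betweenness(E) = 0.

0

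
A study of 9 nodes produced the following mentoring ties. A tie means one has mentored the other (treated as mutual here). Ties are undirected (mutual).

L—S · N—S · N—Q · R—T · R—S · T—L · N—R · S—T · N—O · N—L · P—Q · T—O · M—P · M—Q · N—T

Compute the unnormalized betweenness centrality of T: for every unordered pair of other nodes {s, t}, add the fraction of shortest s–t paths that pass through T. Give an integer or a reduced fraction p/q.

Pairs whose geodesics pass through T — O–S: 1/2; O–L: 1/2; O–R: 1/2; L–R: 1/3.
All other pairs contribute 0.
Summing the contributions gives betweenness(T) = 11/6.

11/6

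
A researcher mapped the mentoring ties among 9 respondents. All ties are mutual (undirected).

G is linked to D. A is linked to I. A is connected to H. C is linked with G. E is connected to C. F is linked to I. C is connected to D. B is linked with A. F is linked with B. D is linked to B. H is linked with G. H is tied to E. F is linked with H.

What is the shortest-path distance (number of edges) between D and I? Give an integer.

3

One shortest route is D – B – A – I, which uses 3 edges, and at distance 2 from D we only reach {A, E, F, H}, which does not include I. So d(D,I) = 3.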